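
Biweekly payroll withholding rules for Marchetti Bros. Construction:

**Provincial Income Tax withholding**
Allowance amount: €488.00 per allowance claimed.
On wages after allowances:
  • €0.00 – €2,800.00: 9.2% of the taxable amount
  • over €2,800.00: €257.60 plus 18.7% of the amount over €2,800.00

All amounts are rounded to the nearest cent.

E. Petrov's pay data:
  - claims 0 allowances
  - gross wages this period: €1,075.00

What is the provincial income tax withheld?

Provincial Income Tax: taxable = €1,075.00
  9.2% × €1,075.00 = €98.90

€98.90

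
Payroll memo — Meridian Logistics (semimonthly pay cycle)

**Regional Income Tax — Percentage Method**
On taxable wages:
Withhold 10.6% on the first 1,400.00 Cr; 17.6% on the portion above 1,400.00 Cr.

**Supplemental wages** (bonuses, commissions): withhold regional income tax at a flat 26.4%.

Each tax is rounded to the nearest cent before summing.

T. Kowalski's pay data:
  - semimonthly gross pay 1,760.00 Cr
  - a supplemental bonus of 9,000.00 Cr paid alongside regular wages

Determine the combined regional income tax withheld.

2,587.76 Cr

Regional Income Tax: taxable = 1,760.00 Cr
  148.40 Cr + 17.6% × (1,760.00 Cr − 1,400.00 Cr) = 148.40 Cr + 17.6% × 360.00 Cr = 211.76 Cr
Supplemental (26.4% flat on bonus): 26.4% × 9,000.00 Cr = 2,376.00 Cr
Total regional income tax: 211.76 Cr + 2,376.00 Cr = 2,587.76 Cr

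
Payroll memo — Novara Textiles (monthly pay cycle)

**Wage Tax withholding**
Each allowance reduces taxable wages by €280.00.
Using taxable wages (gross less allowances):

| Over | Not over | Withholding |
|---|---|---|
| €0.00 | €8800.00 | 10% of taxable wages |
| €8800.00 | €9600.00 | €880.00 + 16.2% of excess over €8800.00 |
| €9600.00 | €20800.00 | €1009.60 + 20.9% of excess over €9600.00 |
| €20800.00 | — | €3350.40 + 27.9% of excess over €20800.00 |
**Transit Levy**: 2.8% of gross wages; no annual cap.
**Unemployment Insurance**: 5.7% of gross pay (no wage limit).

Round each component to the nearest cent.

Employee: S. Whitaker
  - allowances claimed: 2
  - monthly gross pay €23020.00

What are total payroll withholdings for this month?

Wage Tax: taxable = €23020.00 − 2×€280.00 = €22460.00
  €3350.40 + 27.9% × (€22460.00 − €20800.00) = €3350.40 + 27.9% × €1660.00 = €3813.54
Transit Levy: 2.8% × €23020.00 = €644.56
Unemployment Insurance: 5.7% × €23020.00 = €1312.14
Total: €3813.54 + €644.56 + €1312.14 = €5770.24

€5770.24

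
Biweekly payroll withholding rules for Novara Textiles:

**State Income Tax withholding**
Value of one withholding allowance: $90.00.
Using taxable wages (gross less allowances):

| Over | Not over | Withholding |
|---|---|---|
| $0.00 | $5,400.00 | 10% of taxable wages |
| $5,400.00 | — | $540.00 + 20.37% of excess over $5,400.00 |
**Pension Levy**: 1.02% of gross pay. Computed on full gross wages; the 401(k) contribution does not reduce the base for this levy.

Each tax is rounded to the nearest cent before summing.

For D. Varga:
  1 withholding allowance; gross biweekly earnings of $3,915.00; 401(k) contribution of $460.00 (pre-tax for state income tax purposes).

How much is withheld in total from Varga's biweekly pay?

$376.43

State Income Tax: taxable = $3,915.00 − $460.00 − 1×$90.00 = $3,365.00
  10% × $3,365.00 = $336.50
Pension Levy: 1.02% × $3,915.00 = $39.93
Total: $336.50 + $39.93 = $376.43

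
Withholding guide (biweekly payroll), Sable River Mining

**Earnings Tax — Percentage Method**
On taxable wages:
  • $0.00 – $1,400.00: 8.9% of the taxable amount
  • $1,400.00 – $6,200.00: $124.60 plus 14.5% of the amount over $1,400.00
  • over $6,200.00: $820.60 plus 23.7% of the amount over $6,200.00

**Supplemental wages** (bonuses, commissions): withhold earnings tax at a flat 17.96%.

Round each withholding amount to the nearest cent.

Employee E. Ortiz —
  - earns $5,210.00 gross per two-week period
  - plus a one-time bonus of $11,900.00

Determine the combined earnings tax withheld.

$2,814.29

Earnings Tax: taxable = $5,210.00
  $124.60 + 14.5% × ($5,210.00 − $1,400.00) = $124.60 + 14.5% × $3,810.00 = $677.05
Supplemental (17.96% flat on bonus): 17.96% × $11,900.00 = $2,137.24
Total earnings tax: $677.05 + $2,137.24 = $2,814.29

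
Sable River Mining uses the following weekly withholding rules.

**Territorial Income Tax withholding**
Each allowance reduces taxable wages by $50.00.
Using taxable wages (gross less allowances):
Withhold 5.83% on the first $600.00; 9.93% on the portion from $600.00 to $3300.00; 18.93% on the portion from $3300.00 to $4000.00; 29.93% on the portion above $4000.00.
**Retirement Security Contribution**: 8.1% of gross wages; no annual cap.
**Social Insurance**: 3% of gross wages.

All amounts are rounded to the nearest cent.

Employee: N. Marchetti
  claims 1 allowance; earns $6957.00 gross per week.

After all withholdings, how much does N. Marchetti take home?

Territorial Income Tax: taxable = $6957.00 − 1×$50.00 = $6907.00
  $435.60 + 29.93% × ($6907.00 − $4000.00) = $435.60 + 29.93% × $2907.00 = $1305.67
Retirement Security Contribution: 8.1% × $6957.00 = $563.52
Social Insurance: 3% × $6957.00 = $208.71
Total withheld: $1305.67 + $563.52 + $208.71 = $2077.90
Net pay: $6957.00 − $2077.90 = $4879.10

$4879.10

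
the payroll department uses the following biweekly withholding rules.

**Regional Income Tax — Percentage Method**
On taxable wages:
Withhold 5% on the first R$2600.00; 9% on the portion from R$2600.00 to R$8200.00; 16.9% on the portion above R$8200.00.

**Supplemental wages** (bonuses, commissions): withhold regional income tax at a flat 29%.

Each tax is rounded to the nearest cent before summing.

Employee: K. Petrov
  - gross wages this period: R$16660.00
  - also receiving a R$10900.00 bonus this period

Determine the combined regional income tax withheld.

R$5224.74

Regional Income Tax: taxable = R$16660.00
  R$634.00 + 16.9% × (R$16660.00 − R$8200.00) = R$634.00 + 16.9% × R$8460.00 = R$2063.74
Supplemental (29% flat on bonus): 29% × R$10900.00 = R$3161.00
Total regional income tax: R$2063.74 + R$3161.00 = R$5224.74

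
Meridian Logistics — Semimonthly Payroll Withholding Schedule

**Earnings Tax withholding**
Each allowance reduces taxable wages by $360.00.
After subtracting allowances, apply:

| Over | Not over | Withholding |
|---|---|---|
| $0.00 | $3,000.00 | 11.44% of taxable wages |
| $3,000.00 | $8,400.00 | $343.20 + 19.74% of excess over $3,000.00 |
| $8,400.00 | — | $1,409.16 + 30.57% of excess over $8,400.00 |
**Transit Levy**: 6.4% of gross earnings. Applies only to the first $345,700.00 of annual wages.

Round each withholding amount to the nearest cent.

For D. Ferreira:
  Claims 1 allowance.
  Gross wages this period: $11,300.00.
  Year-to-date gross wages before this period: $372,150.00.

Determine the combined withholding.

Earnings Tax: taxable = $11,300.00 − 1×$360.00 = $10,940.00
  $1,409.16 + 30.57% × ($10,940.00 − $8,400.00) = $1,409.16 + 30.57% × $2,540.00 = $2,185.64
Transit Levy: YTD $372,150.00 ≥ cap $345,700.00 → $0.00
Total: $2,185.64 + $0.00 = $2,185.64

$2,185.64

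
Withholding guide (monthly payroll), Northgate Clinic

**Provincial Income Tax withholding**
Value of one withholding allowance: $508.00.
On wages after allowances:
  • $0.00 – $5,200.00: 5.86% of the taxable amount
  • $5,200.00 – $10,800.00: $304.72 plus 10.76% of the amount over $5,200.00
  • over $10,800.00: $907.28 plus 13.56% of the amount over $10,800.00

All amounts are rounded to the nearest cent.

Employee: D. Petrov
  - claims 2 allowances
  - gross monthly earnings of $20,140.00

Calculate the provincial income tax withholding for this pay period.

Provincial Income Tax: taxable = $20,140.00 − 2×$508.00 = $19,124.00
  $907.28 + 13.56% × ($19,124.00 − $10,800.00) = $907.28 + 13.56% × $8,324.00 = $2,036.01

$2,036.01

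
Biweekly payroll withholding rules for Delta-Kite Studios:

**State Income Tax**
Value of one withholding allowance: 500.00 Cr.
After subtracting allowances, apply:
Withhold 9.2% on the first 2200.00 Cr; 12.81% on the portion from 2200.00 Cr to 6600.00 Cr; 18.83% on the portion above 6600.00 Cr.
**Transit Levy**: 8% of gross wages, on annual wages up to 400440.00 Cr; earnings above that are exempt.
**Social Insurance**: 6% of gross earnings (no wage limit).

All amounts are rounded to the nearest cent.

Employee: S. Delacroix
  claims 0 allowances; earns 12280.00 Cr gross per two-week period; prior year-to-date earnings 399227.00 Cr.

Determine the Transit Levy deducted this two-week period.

Transit Levy: cap 400440.00 Cr − YTD 399227.00 Cr = 1213.00 Cr subject; 8% × 1213.00 Cr = 97.04 Cr

97.04 Cr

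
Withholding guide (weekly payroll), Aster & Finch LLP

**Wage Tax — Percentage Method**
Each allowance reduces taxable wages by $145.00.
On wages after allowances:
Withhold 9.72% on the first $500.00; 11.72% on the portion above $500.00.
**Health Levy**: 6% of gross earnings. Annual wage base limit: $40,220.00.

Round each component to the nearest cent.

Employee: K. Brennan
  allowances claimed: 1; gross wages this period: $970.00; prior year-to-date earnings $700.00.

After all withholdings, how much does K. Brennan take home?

$825.11

Wage Tax: taxable = $970.00 − 1×$145.00 = $825.00
  $48.60 + 11.72% × ($825.00 − $500.00) = $48.60 + 11.72% × $325.00 = $86.69
Health Levy: 6% × $970.00 = $58.20
Total withheld: $86.69 + $58.20 = $144.89
Net pay: $970.00 − $144.89 = $825.11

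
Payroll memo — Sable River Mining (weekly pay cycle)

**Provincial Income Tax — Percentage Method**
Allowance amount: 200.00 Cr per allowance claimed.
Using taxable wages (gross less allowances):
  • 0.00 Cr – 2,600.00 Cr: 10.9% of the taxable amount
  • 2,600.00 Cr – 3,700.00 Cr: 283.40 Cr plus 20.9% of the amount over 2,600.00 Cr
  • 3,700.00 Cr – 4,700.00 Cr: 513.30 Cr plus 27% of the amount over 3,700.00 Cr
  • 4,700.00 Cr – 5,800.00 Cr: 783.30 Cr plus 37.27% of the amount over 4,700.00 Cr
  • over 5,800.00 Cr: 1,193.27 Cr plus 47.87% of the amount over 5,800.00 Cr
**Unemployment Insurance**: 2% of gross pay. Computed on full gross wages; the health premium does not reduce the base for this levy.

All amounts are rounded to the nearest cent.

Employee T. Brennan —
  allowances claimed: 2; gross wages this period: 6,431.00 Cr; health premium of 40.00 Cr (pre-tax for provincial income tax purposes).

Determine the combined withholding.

1,413.32 Cr

Provincial Income Tax: taxable = 6,431.00 Cr − 40.00 Cr − 2×200.00 Cr = 5,991.00 Cr
  1,193.27 Cr + 47.87% × (5,991.00 Cr − 5,800.00 Cr) = 1,193.27 Cr + 47.87% × 191.00 Cr = 1,284.70 Cr
Unemployment Insurance: 2% × 6,431.00 Cr = 128.62 Cr
Total: 1,284.70 Cr + 128.62 Cr = 1,413.32 Cr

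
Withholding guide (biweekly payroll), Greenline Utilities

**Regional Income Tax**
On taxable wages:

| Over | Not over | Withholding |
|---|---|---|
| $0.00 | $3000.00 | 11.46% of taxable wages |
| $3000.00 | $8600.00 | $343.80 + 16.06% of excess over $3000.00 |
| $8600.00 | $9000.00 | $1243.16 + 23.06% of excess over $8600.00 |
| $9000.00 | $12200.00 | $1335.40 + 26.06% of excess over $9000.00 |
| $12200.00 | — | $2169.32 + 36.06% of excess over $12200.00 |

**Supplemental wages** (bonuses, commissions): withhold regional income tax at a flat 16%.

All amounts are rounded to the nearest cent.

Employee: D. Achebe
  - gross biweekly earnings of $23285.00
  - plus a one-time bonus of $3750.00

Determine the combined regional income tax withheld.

$6766.57

Regional Income Tax: taxable = $23285.00
  $2169.32 + 36.06% × ($23285.00 − $12200.00) = $2169.32 + 36.06% × $11085.00 = $6166.57
Supplemental (16% flat on bonus): 16% × $3750.00 = $600.00
Total regional income tax: $6166.57 + $600.00 = $6766.57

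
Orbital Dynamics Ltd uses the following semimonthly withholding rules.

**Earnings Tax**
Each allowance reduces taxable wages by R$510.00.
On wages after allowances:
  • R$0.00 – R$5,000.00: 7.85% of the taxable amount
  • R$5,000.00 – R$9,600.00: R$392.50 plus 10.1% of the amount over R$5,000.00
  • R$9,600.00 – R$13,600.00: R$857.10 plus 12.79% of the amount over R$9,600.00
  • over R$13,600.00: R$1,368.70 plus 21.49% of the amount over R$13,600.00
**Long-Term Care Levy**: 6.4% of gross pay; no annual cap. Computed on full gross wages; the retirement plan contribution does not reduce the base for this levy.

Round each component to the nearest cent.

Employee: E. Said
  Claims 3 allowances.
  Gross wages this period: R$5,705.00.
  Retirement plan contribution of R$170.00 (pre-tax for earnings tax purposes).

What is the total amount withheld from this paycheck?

R$679.51

Earnings Tax: taxable = R$5,705.00 − R$170.00 − 3×R$510.00 = R$4,005.00
  7.85% × R$4,005.00 = R$314.39
Long-Term Care Levy: 6.4% × R$5,705.00 = R$365.12
Total: R$314.39 + R$365.12 = R$679.51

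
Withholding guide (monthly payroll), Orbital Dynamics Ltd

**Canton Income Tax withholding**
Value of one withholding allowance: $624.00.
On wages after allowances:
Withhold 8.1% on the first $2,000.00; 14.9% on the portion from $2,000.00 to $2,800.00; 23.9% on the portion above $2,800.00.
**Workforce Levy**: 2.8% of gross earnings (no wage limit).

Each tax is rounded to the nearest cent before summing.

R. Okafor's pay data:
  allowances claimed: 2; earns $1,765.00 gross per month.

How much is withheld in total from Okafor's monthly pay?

$91.30

Canton Income Tax: taxable = $1,765.00 − 2×$624.00 = $517.00
  8.1% × $517.00 = $41.88
Workforce Levy: 2.8% × $1,765.00 = $49.42
Total: $41.88 + $49.42 = $91.30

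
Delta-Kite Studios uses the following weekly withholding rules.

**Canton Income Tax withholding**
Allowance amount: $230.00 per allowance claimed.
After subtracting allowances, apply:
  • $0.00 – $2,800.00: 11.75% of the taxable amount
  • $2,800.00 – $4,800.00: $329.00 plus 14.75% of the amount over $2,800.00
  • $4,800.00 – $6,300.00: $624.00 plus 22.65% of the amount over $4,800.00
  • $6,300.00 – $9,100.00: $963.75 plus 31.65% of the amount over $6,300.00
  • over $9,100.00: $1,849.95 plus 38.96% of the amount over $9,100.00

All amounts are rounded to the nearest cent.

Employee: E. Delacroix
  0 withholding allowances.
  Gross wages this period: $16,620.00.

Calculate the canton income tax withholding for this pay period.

Canton Income Tax: taxable = $16,620.00
  $1,849.95 + 38.96% × ($16,620.00 − $9,100.00) = $1,849.95 + 38.96% × $7,520.00 = $4,779.74

$4,779.74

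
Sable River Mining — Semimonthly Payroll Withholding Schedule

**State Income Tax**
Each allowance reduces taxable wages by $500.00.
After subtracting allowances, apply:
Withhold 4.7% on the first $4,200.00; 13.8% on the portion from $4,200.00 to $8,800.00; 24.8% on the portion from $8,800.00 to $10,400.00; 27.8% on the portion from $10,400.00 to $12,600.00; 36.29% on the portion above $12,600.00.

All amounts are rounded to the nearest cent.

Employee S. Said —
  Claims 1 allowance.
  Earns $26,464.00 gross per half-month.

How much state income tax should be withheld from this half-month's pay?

State Income Tax: taxable = $26,464.00 − 1×$500.00 = $25,964.00
  $1,840.60 + 36.29% × ($25,964.00 − $12,600.00) = $1,840.60 + 36.29% × $13,364.00 = $6,690.40

$6,690.40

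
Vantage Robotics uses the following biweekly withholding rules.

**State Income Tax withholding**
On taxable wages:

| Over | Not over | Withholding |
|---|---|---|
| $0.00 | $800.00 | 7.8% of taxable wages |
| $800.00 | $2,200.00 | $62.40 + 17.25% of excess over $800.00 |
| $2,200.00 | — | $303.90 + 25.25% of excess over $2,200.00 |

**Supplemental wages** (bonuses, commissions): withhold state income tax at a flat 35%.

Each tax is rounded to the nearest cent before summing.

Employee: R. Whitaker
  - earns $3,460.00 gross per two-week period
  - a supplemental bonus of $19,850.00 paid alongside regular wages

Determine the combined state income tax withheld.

$7,569.55

State Income Tax: taxable = $3,460.00
  $303.90 + 25.25% × ($3,460.00 − $2,200.00) = $303.90 + 25.25% × $1,260.00 = $622.05
Supplemental (35% flat on bonus): 35% × $19,850.00 = $6,947.50
Total state income tax: $622.05 + $6,947.50 = $7,569.55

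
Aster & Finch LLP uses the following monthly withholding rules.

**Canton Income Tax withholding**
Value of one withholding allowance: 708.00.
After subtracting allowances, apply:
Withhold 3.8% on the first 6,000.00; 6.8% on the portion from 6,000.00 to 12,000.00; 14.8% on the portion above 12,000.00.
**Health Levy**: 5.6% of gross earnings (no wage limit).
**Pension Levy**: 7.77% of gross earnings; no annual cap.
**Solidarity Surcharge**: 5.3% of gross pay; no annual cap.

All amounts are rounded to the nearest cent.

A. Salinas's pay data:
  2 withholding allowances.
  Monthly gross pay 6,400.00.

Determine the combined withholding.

1,384.27

Canton Income Tax: taxable = 6,400.00 − 2×708.00 = 4,984.00
  3.8% × 4,984.00 = 189.39
Health Levy: 5.6% × 6,400.00 = 358.40
Pension Levy: 7.77% × 6,400.00 = 497.28
Solidarity Surcharge: 5.3% × 6,400.00 = 339.20
Total: 189.39 + 358.40 + 497.28 + 339.20 = 1,384.27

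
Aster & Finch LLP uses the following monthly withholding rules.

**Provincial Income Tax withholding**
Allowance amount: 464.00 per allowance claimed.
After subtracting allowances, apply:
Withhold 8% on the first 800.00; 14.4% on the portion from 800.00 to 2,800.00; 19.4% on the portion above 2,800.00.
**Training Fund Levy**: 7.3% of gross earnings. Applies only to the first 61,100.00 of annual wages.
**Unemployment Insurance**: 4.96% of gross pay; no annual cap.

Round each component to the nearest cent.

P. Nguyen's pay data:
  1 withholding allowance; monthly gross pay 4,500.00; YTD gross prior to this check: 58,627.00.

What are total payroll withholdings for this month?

995.51

Provincial Income Tax: taxable = 4,500.00 − 1×464.00 = 4,036.00
  352.00 + 19.4% × (4,036.00 − 2,800.00) = 352.00 + 19.4% × 1,236.00 = 591.78
Training Fund Levy: cap 61,100.00 − YTD 58,627.00 = 2,473.00 subject; 7.3% × 2,473.00 = 180.53
Unemployment Insurance: 4.96% × 4,500.00 = 223.20
Total: 591.78 + 180.53 + 223.20 = 995.51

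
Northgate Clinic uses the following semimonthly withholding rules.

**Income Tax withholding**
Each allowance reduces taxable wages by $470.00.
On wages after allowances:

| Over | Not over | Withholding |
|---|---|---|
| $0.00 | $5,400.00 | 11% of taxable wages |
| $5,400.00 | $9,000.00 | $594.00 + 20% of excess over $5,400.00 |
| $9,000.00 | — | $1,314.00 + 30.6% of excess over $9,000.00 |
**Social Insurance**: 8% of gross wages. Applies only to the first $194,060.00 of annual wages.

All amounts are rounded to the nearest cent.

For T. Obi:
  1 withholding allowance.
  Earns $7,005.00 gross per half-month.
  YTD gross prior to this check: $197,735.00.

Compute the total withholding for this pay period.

$821.00

Income Tax: taxable = $7,005.00 − 1×$470.00 = $6,535.00
  $594.00 + 20% × ($6,535.00 − $5,400.00) = $594.00 + 20% × $1,135.00 = $821.00
Social Insurance: YTD $197,735.00 ≥ cap $194,060.00 → $0.00
Total: $821.00 + $0.00 = $821.00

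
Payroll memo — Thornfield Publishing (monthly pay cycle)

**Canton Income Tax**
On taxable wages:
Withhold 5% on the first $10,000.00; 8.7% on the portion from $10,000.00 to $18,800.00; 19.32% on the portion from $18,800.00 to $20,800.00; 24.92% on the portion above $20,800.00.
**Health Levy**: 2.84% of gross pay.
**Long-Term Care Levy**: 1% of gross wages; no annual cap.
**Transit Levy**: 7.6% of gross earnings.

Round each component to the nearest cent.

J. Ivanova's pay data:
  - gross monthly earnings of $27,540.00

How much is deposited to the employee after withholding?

Canton Income Tax: taxable = $27,540.00
  $1,652.00 + 24.92% × ($27,540.00 − $20,800.00) = $1,652.00 + 24.92% × $6,740.00 = $3,331.61
Health Levy: 2.84% × $27,540.00 = $782.14
Long-Term Care Levy: 1% × $27,540.00 = $275.40
Transit Levy: 7.6% × $27,540.00 = $2,093.04
Total withheld: $3,331.61 + $782.14 + $275.40 + $2,093.04 = $6,482.19
Net pay: $27,540.00 − $6,482.19 = $21,057.81

$21,057.81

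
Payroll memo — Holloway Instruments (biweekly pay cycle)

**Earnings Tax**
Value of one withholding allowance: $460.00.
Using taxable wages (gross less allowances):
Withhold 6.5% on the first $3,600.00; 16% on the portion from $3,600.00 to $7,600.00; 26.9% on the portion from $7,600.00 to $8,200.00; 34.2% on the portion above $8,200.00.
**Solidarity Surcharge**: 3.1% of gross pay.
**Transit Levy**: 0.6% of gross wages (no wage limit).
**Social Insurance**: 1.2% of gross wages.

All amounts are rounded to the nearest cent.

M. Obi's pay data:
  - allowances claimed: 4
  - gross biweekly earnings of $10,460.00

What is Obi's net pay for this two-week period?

$8,768.42

Earnings Tax: taxable = $10,460.00 − 4×$460.00 = $8,620.00
  $1,035.40 + 34.2% × ($8,620.00 − $8,200.00) = $1,035.40 + 34.2% × $420.00 = $1,179.04
Solidarity Surcharge: 3.1% × $10,460.00 = $324.26
Transit Levy: 0.6% × $10,460.00 = $62.76
Social Insurance: 1.2% × $10,460.00 = $125.52
Total withheld: $1,179.04 + $324.26 + $62.76 + $125.52 = $1,691.58
Net pay: $10,460.00 − $1,691.58 = $8,768.42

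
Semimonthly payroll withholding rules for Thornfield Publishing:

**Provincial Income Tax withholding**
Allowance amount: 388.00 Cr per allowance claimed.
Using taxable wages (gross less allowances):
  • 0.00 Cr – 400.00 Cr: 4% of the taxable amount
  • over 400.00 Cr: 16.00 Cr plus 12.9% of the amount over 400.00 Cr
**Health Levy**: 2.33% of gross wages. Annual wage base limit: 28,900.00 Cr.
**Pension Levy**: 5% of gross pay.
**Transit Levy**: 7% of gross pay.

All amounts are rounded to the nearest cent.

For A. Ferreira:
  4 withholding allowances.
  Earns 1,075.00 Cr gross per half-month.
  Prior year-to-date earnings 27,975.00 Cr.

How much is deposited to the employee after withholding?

924.45 Cr

Provincial Income Tax: taxable = 1,075.00 Cr − 4×388.00 Cr = -477.00 Cr
  Taxable ≤ 0 → 0.00 Cr
Health Levy: cap 28,900.00 Cr − YTD 27,975.00 Cr = 925.00 Cr subject; 2.33% × 925.00 Cr = 21.55 Cr
Pension Levy: 5% × 1,075.00 Cr = 53.75 Cr
Transit Levy: 7% × 1,075.00 Cr = 75.25 Cr
Total withheld: 0.00 Cr + 21.55 Cr + 53.75 Cr + 75.25 Cr = 150.55 Cr
Net pay: 1,075.00 Cr − 150.55 Cr = 924.45 Cr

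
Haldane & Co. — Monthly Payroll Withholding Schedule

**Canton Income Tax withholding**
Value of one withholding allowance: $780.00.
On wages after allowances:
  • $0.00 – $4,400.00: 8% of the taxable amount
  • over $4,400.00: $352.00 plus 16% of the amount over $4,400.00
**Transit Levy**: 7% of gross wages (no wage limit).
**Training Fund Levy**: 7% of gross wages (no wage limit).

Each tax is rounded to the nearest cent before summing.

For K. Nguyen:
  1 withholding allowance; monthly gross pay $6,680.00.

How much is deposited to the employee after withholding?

Canton Income Tax: taxable = $6,680.00 − 1×$780.00 = $5,900.00
  $352.00 + 16% × ($5,900.00 − $4,400.00) = $352.00 + 16% × $1,500.00 = $592.00
Transit Levy: 7% × $6,680.00 = $467.60
Training Fund Levy: 7% × $6,680.00 = $467.60
Total withheld: $592.00 + $467.60 + $467.60 = $1,527.20
Net pay: $6,680.00 − $1,527.20 = $5,152.80

$5,152.80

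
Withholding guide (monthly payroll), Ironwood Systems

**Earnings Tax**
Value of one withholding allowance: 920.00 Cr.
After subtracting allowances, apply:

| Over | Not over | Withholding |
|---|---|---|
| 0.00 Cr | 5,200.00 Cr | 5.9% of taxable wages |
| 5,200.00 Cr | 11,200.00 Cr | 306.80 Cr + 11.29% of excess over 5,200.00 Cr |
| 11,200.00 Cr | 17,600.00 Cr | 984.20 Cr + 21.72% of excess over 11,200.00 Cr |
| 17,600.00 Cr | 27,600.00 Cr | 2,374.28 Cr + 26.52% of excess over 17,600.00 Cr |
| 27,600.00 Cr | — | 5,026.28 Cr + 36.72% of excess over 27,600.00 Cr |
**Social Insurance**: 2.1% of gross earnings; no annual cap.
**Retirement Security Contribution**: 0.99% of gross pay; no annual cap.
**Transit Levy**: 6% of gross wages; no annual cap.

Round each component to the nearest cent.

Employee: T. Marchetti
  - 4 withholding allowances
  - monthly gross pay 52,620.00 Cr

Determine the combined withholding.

17,645.49 Cr

Earnings Tax: taxable = 52,620.00 Cr − 4×920.00 Cr = 48,940.00 Cr
  5,026.28 Cr + 36.72% × (48,940.00 Cr − 27,600.00 Cr) = 5,026.28 Cr + 36.72% × 21,340.00 Cr = 12,862.33 Cr
Social Insurance: 2.1% × 52,620.00 Cr = 1,105.02 Cr
Retirement Security Contribution: 0.99% × 52,620.00 Cr = 520.94 Cr
Transit Levy: 6% × 52,620.00 Cr = 3,157.20 Cr
Total: 12,862.33 Cr + 1,105.02 Cr + 520.94 Cr + 3,157.20 Cr = 17,645.49 Cr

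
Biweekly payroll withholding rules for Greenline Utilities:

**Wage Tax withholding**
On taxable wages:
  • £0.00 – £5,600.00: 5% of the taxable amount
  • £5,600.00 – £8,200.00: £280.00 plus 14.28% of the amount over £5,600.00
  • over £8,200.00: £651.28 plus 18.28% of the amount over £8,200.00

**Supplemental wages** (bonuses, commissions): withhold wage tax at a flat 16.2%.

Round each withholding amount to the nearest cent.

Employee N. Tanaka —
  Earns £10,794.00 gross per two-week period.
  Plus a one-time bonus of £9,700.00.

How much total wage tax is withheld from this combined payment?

£2,696.86

Wage Tax: taxable = £10,794.00
  £651.28 + 18.28% × (£10,794.00 − £8,200.00) = £651.28 + 18.28% × £2,594.00 = £1,125.46
Supplemental (16.2% flat on bonus): 16.2% × £9,700.00 = £1,571.40
Total wage tax: £1,125.46 + £1,571.40 = £2,696.86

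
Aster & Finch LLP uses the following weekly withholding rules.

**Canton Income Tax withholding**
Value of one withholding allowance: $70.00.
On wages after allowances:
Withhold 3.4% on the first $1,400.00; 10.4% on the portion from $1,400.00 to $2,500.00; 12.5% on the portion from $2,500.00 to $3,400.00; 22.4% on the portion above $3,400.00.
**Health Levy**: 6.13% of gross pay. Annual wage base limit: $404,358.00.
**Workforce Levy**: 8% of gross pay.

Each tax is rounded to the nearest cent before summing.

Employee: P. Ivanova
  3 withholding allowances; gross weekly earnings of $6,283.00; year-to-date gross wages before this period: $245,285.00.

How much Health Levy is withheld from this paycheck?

$385.15

Health Levy: 6.13% × $6,283.00 = $385.15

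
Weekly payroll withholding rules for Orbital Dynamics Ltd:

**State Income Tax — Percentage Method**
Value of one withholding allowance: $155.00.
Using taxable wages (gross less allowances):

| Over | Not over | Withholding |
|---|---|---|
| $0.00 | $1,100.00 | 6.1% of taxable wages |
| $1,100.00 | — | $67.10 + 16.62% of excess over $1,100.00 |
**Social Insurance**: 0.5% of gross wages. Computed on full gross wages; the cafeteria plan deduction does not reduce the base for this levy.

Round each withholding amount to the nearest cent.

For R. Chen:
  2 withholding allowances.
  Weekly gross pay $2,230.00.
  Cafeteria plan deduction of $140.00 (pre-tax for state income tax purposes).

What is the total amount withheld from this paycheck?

$191.27

State Income Tax: taxable = $2,230.00 − $140.00 − 2×$155.00 = $1,780.00
  $67.10 + 16.62% × ($1,780.00 − $1,100.00) = $67.10 + 16.62% × $680.00 = $180.12
Social Insurance: 0.5% × $2,230.00 = $11.15
Total: $180.12 + $11.15 = $191.27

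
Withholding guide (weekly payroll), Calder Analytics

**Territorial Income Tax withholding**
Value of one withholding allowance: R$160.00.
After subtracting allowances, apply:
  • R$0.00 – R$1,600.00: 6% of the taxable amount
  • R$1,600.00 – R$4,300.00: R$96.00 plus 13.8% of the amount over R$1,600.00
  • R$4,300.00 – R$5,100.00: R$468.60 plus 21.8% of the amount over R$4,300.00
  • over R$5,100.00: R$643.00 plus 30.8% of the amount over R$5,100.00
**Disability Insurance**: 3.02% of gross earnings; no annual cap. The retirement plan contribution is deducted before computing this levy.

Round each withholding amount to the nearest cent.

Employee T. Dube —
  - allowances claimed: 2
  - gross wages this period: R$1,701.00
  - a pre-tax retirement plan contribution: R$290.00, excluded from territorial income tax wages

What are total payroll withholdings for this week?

R$108.07

Territorial Income Tax: taxable = R$1,701.00 − R$290.00 − 2×R$160.00 = R$1,091.00
  6% × R$1,091.00 = R$65.46
Disability Insurance: 3.02% × R$1,411.00 = R$42.61
Total: R$65.46 + R$42.61 = R$108.07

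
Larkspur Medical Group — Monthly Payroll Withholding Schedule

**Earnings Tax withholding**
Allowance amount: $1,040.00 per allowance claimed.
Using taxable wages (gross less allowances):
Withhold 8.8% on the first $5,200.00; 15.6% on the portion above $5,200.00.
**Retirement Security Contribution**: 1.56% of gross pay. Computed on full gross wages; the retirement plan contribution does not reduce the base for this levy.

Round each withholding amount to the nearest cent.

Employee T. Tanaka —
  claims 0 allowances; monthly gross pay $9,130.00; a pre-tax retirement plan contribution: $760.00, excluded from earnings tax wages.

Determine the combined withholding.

$1,094.55

Earnings Tax: taxable = $9,130.00 − $760.00 = $8,370.00
  $457.60 + 15.6% × ($8,370.00 − $5,200.00) = $457.60 + 15.6% × $3,170.00 = $952.12
Retirement Security Contribution: 1.56% × $9,130.00 = $142.43
Total: $952.12 + $142.43 = $1,094.55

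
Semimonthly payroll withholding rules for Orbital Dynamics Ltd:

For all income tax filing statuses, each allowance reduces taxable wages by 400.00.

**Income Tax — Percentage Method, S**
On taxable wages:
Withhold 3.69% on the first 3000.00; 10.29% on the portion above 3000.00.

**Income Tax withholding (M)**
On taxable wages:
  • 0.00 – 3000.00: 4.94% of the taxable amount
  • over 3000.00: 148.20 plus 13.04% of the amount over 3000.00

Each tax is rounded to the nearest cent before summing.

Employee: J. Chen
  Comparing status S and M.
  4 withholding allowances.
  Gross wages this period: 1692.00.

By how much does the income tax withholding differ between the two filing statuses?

1.15

Income Tax (S): taxable = 1692.00 − 4×400.00 = 92.00
  3.69% × 92.00 = 3.39
Income Tax (M): taxable = 1692.00 − 4×400.00 = 92.00
  4.94% × 92.00 = 4.54
Difference: |3.39 − 4.54| = 1.15 (higher under M)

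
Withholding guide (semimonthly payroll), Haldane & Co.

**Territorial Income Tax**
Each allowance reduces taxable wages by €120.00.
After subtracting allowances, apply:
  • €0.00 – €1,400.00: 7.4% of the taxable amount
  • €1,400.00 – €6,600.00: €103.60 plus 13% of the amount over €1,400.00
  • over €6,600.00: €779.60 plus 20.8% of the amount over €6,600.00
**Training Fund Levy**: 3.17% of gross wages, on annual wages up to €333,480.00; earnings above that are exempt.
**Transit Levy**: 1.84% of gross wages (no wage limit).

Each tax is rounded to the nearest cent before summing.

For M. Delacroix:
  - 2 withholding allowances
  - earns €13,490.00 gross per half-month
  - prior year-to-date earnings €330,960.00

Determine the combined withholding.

€2,490.90

Territorial Income Tax: taxable = €13,490.00 − 2×€120.00 = €13,250.00
  €779.60 + 20.8% × (€13,250.00 − €6,600.00) = €779.60 + 20.8% × €6,650.00 = €2,162.80
Training Fund Levy: cap €333,480.00 − YTD €330,960.00 = €2,520.00 subject; 3.17% × €2,520.00 = €79.88
Transit Levy: 1.84% × €13,490.00 = €248.22
Total: €2,162.80 + €79.88 + €248.22 = €2,490.90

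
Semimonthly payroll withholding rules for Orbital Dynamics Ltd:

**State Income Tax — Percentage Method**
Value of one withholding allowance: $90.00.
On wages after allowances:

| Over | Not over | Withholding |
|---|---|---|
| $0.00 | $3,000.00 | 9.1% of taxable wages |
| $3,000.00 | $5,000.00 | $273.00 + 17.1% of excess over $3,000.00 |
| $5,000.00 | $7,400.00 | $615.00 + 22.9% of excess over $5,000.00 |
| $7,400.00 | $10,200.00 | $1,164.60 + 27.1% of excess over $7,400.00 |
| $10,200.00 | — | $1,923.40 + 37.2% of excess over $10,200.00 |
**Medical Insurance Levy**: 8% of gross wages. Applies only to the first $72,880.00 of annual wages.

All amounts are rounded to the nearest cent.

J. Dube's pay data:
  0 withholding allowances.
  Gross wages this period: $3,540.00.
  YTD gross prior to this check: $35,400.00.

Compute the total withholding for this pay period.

$648.54

State Income Tax: taxable = $3,540.00
  $273.00 + 17.1% × ($3,540.00 − $3,000.00) = $273.00 + 17.1% × $540.00 = $365.34
Medical Insurance Levy: 8% × $3,540.00 = $283.20
Total: $365.34 + $283.20 = $648.54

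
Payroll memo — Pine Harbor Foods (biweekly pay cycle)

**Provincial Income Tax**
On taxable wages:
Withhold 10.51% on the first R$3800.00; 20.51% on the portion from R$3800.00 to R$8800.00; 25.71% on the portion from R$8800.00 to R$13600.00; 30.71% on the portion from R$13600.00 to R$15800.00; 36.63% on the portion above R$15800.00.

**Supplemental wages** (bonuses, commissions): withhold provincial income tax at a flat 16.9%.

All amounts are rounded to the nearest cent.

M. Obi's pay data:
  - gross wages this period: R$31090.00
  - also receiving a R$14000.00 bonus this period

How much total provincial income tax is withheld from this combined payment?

Provincial Income Tax: taxable = R$31090.00
  R$3334.58 + 36.63% × (R$31090.00 − R$15800.00) = R$3334.58 + 36.63% × R$15290.00 = R$8935.31
Supplemental (16.9% flat on bonus): 16.9% × R$14000.00 = R$2366.00
Total provincial income tax: R$8935.31 + R$2366.00 = R$11301.31

R$11301.31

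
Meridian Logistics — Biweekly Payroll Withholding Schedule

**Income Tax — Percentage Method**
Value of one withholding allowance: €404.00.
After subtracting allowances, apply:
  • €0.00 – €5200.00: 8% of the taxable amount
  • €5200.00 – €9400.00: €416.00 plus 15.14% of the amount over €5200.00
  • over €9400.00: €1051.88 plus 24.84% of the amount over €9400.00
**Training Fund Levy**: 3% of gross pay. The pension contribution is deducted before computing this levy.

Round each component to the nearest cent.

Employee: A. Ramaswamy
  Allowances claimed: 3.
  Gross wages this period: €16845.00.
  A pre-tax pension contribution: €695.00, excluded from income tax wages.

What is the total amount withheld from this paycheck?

€2912.02

Income Tax: taxable = €16845.00 − €695.00 − 3×€404.00 = €14938.00
  €1051.88 + 24.84% × (€14938.00 − €9400.00) = €1051.88 + 24.84% × €5538.00 = €2427.52
Training Fund Levy: 3% × €16150.00 = €484.50
Total: €2427.52 + €484.50 = €2912.02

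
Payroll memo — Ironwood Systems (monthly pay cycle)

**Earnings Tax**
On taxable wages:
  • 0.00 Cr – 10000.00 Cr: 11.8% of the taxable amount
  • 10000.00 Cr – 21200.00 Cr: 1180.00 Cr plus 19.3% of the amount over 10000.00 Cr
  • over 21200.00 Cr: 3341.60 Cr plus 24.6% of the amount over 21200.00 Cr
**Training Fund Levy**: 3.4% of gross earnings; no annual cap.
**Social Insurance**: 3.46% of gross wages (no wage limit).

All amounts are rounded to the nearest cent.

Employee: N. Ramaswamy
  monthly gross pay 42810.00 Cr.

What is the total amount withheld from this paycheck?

11594.43 Cr

Earnings Tax: taxable = 42810.00 Cr
  3341.60 Cr + 24.6% × (42810.00 Cr − 21200.00 Cr) = 3341.60 Cr + 24.6% × 21610.00 Cr = 8657.66 Cr
Training Fund Levy: 3.4% × 42810.00 Cr = 1455.54 Cr
Social Insurance: 3.46% × 42810.00 Cr = 1481.23 Cr
Total: 8657.66 Cr + 1455.54 Cr + 1481.23 Cr = 11594.43 Cr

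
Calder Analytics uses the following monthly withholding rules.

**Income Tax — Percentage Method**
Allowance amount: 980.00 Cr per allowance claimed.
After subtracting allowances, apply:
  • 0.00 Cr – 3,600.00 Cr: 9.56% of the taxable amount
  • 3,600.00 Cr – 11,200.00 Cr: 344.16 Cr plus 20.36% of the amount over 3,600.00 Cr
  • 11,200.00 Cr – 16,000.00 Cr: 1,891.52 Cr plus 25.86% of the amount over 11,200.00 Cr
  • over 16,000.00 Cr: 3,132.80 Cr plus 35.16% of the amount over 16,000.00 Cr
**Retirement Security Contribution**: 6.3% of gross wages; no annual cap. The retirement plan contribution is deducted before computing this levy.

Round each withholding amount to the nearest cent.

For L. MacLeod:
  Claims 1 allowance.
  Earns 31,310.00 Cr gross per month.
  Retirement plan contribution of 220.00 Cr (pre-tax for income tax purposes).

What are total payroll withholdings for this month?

10,052.55 Cr

Income Tax: taxable = 31,310.00 Cr − 220.00 Cr − 1×980.00 Cr = 30,110.00 Cr
  3,132.80 Cr + 35.16% × (30,110.00 Cr − 16,000.00 Cr) = 3,132.80 Cr + 35.16% × 14,110.00 Cr = 8,093.88 Cr
Retirement Security Contribution: 6.3% × 31,090.00 Cr = 1,958.67 Cr
Total: 8,093.88 Cr + 1,958.67 Cr = 10,052.55 Cr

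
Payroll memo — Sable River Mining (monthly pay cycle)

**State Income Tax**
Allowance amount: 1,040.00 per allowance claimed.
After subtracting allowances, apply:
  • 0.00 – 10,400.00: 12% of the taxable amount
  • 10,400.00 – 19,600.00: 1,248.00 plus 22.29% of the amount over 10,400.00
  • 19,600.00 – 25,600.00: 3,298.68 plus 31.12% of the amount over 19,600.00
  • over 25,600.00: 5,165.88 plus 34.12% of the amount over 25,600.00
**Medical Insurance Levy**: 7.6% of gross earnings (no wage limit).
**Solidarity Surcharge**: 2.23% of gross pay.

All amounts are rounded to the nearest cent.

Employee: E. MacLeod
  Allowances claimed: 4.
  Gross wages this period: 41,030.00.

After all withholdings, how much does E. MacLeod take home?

State Income Tax: taxable = 41,030.00 − 4×1,040.00 = 36,870.00
  5,165.88 + 34.12% × (36,870.00 − 25,600.00) = 5,165.88 + 34.12% × 11,270.00 = 9,011.20
Medical Insurance Levy: 7.6% × 41,030.00 = 3,118.28
Solidarity Surcharge: 2.23% × 41,030.00 = 914.97
Total withheld: 9,011.20 + 3,118.28 + 914.97 = 13,044.45
Net pay: 41,030.00 − 13,044.45 = 27,985.55

27,985.55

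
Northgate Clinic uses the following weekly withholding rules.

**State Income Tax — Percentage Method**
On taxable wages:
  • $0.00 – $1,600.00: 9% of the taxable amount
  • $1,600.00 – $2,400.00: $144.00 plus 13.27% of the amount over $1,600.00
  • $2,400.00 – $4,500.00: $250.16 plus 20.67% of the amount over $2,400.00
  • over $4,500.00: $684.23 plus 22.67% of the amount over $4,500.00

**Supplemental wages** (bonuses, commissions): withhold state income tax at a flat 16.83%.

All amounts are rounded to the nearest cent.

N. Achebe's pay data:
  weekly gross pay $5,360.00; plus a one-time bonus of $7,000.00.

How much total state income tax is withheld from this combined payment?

State Income Tax: taxable = $5,360.00
  $684.23 + 22.67% × ($5,360.00 − $4,500.00) = $684.23 + 22.67% × $860.00 = $879.19
Supplemental (16.83% flat on bonus): 16.83% × $7,000.00 = $1,178.10
Total state income tax: $879.19 + $1,178.10 = $2,057.29

$2,057.29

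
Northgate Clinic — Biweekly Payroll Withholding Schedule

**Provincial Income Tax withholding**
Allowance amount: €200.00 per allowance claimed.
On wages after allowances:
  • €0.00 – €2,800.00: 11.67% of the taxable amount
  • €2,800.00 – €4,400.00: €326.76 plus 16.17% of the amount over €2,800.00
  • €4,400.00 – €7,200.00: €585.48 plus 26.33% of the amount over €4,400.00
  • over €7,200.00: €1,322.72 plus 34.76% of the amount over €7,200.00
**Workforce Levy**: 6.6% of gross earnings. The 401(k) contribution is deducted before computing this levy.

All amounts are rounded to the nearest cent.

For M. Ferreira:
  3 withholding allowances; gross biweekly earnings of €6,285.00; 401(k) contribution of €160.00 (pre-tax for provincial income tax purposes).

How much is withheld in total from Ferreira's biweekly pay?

€1,285.94

Provincial Income Tax: taxable = €6,285.00 − €160.00 − 3×€200.00 = €5,525.00
  €585.48 + 26.33% × (€5,525.00 − €4,400.00) = €585.48 + 26.33% × €1,125.00 = €881.69
Workforce Levy: 6.6% × €6,125.00 = €404.25
Total: €881.69 + €404.25 = €1,285.94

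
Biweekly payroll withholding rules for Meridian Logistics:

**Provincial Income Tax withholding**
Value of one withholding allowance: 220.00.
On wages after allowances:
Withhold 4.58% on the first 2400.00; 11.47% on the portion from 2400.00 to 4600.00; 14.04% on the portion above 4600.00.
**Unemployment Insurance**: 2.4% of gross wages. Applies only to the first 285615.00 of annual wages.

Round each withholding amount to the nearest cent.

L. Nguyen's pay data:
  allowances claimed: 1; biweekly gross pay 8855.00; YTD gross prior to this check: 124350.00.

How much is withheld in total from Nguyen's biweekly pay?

Provincial Income Tax: taxable = 8855.00 − 1×220.00 = 8635.00
  362.26 + 14.04% × (8635.00 − 4600.00) = 362.26 + 14.04% × 4035.00 = 928.77
Unemployment Insurance: 2.4% × 8855.00 = 212.52
Total: 928.77 + 212.52 = 1141.29

1141.29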